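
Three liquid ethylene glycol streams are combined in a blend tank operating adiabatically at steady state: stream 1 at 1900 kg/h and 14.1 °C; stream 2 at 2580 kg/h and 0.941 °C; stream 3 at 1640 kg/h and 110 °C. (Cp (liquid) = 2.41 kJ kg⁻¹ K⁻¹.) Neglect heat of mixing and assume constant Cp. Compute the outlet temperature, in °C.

T_out = 34.3 °C

Adiabatic, steady state ⇒ Σ ṁᵢCp,ᵢ(T_out − Tᵢ) = 0
Σ ṁᵢCp,ᵢTᵢ = 1900×2.41×14.1 + 2580×2.41×0.941 + 1640×2.41×110 = 505180
Σ ṁᵢCp,ᵢ = 1900×2.41 + 2580×2.41 + 1640×2.41 = 14749
T_out = 505180 / 14749 = 34.251 °C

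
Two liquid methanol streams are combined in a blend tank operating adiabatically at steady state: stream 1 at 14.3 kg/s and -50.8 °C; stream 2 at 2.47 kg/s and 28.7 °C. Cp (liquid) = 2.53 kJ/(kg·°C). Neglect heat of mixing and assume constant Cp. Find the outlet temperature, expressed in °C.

T_out = -39.1 °C

Adiabatic, steady state ⇒ Σ ṁᵢCp,ᵢ(T_out − Tᵢ) = 0
Σ ṁᵢCp,ᵢTᵢ = 14.3×2.53×-50.8 + 2.47×2.53×28.7 = -1658.5
Σ ṁᵢCp,ᵢ = 14.3×2.53 + 2.47×2.53 = 42.428
T_out = -1658.5 / 42.428 = -39.091 °C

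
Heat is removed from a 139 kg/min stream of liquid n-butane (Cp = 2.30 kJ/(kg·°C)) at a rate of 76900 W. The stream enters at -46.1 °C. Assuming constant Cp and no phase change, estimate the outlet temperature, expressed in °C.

Q = 76900 W = 4614 kJ/min
ΔT = Q/(ṁ·Cp) = 4614/(139×2.30) = 14.432 K
T_out = -46.1 − 14.432 = -60.532 °C

T_out = -60.5 °C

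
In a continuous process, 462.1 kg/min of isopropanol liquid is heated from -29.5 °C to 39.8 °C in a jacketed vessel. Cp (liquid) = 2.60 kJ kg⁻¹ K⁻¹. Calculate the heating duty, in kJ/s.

Q = ṁ·Cp·ΔT = 462.1 × 2.60 × (39.8 − -29.5) = 83261 kJ/min
Converting: 83261 / 60 s = 1387.7 kW

Q = 1390 kJ/s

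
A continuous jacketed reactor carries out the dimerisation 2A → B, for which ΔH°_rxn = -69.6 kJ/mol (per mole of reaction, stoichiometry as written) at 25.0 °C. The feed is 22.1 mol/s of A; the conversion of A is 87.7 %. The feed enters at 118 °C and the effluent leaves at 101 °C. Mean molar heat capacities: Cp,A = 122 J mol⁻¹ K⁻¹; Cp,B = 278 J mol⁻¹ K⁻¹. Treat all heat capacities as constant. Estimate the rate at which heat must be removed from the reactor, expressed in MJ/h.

Q_out = 2500 MJ/h

Extent of reaction ξ = 0.877 × 22.1 / 2 = 9.6909 mol/s
Reaction term: ξ·ΔH°_rxn = 9.6909 × -69.6 = -674.48 kJ/s
Sensible, feed 118→25 °C: -250.75 kJ/s
Outlet flows (mol/s): A 2.7183, B 9.6909
Sensible, products 25→101 °C: 229.95 kJ/s
Q = ΔH = -695.28 kJ/s = -695.28 kW
Heat removed = 2503 MJ/h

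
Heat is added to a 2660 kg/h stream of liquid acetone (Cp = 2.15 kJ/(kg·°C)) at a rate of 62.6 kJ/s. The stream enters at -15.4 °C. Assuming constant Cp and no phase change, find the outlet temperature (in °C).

Q = 62.6 kJ/s = 225360 kJ/h
ΔT = Q/(ṁ·Cp) = 225360/(2660×2.15) = 39.405 K
T_out = -15.4 + 39.405 = 24.005 °C

T_out = 24.0 °C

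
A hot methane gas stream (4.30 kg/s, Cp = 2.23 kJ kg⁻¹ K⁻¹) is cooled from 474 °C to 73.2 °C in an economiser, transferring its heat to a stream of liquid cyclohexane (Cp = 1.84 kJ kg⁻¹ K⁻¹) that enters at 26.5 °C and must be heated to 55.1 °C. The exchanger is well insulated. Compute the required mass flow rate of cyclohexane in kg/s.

ṁ_c = 73.0 kg/s

Heat released by hot stream: Q = 4.30 × 2.23 × (474 − 73.2) = 3843.3 kJ/s
Energy balance on cold side (adiabatic exchanger): Q = ṁ_c·Cp_c·(T_c,out − T_c,in)
ṁ_c = 3843.3 / [1.84 × (55.1 − 26.5)] = 73.033 kg/s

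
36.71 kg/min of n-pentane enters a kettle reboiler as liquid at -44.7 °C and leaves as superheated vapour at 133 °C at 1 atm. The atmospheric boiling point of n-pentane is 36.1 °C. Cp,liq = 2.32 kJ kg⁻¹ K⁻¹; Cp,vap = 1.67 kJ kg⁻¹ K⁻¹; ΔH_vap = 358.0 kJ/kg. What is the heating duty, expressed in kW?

liquid -44.7→36.1 °C: 187.46 kJ/kg
vaporisation at 36.1 °C: 358 kJ/kg
vapour 36.1→133 °C: 161.82 kJ/kg
Δh = 187.46 + 358 + 161.82 = 707.28 kJ/kg
Q = ṁ·Δh = 36.71 kg/min × 707.28 kJ/kg = 25964 kJ/min
|Q| = 432.74 kW

Q = 433 kW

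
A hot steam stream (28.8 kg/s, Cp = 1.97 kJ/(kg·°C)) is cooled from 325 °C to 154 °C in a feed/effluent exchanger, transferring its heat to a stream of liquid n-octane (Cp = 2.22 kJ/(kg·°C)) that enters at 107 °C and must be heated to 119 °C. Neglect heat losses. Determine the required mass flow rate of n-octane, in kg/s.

ṁ_c = 364 kg/s

Heat released by hot stream: Q = 28.8 × 1.97 × (325 − 154) = 9701.9 kJ/s
Energy balance on cold side (adiabatic exchanger): Q = ṁ_c·Cp_c·(T_c,out − T_c,in)
ṁ_c = 9701.9 / [2.22 × (119 − 107)] = 364.18 kg/s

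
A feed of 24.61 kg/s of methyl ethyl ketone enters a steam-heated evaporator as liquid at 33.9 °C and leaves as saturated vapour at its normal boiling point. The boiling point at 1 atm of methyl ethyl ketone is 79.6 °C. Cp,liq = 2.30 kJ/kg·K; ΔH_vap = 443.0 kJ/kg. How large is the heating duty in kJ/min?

liquid 33.9→79.6 °C: 105.11 kJ/kg
vaporisation at 79.6 °C: 443 kJ/kg
Δh = 105.11 + 443 = 548.11 kJ/kg
Q = ṁ·Δh = 24.61 kg/s × 548.11 kJ/kg = 13489 kJ/s
|Q| = 13489 kW = 809340 kJ/min

Q = 809000 kJ/min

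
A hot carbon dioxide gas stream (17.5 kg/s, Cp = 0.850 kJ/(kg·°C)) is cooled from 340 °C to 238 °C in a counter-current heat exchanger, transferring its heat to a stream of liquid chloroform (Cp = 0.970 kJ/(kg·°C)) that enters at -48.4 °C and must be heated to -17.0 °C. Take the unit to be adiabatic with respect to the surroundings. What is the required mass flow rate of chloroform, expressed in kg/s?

ṁ_c = 49.8 kg/s

Heat released by hot stream: Q = 17.5 × 0.850 × (340 − 238) = 1517.2 kJ/s
Energy balance on cold side (adiabatic exchanger): Q = ṁ_c·Cp_c·(T_c,out − T_c,in)
ṁ_c = 1517.2 / [0.970 × (-17.0 − -48.4)] = 49.814 kg/s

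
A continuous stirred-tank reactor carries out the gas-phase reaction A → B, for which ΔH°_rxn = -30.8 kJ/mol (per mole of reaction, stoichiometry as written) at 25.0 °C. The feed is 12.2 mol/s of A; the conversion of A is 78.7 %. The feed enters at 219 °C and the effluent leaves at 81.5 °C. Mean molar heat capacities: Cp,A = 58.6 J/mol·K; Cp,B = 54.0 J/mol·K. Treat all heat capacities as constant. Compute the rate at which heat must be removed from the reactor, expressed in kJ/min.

Q_out = 23800 kJ/min

Extent of reaction ξ = 0.787 × 12.2 = 9.6014 mol/s
Reaction term: ξ·ΔH°_rxn = 9.6014 × -30.8 = -295.72 kJ/s
Sensible, feed 219→25 °C: -138.69 kJ/s
Outlet flows (mol/s): A 2.5986, B 9.6014
Sensible, products 25→81.5 °C: 37.898 kJ/s
Q = ΔH = -396.52 kJ/s = -396.52 kW
Heat removed = 23791 kJ/min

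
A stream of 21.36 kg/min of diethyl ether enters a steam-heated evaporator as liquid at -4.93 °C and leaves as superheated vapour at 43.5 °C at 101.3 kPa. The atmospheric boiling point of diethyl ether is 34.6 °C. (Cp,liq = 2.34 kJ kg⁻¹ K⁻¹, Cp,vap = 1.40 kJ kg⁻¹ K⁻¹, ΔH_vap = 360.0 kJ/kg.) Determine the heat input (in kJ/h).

liquid -4.93→34.6 °C: 92.5 kJ/kg
vaporisation at 34.6 °C: 360 kJ/kg
vapour 34.6→43.5 °C: 12.46 kJ/kg
Δh = 92.5 + 360 + 12.46 = 464.96 kJ/kg
Q = ṁ·Δh = 21.36 kg/min × 464.96 kJ/kg = 9931.5 kJ/min
|Q| = 165.53 kW = 595890 kJ/h

Q = 596000 kJ/h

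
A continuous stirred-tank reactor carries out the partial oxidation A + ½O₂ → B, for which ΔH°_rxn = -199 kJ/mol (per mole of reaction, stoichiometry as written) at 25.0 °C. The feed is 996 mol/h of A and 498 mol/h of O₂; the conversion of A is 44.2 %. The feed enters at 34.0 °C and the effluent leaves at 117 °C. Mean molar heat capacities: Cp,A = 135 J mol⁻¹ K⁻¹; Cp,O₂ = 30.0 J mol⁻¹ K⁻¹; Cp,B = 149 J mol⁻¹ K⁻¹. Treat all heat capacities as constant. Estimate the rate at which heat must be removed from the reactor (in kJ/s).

Q_out = 20.9 kJ/s

Extent of reaction ξ = 0.442 × 996 = 440.23 mol/h
Reaction term: ξ·ΔH°_rxn = 440.23 × -199 = -87606 kJ/h
Sensible, feed 34.0→25 °C: -1344.6 kJ/h
Outlet flows (mol/h): A 555.77, O₂ 277.88, B 440.23
Sensible, products 25→117 °C: 13704 kJ/h
Q = ΔH = -75246 kJ/h = -20.902 kW
Heat removed = 20.902 kJ/s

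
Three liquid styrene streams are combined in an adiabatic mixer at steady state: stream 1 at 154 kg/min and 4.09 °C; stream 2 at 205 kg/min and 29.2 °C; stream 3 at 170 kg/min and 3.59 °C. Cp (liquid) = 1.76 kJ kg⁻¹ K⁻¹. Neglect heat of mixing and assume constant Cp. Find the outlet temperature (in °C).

T_out = 13.7 °C

Energy balance with Q = 0: Σ ṁᵢCp,ᵢ(T_out − Tᵢ) = 0
Σ ṁᵢCp,ᵢTᵢ = 154×1.76×4.09 + 205×1.76×29.2 + 170×1.76×3.59 = 12718
Σ ṁᵢCp,ᵢ = 154×1.76 + 205×1.76 + 170×1.76 = 931.04
T_out = 12718 / 931.04 = 13.66 °C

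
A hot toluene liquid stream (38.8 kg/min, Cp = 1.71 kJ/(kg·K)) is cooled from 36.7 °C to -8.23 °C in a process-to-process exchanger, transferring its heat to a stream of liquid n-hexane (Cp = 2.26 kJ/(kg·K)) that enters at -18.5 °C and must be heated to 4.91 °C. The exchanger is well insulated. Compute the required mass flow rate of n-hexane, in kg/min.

Heat released by hot stream: Q = 38.8 × 1.71 × (36.7 − -8.23) = 2981 kJ/min
Energy balance on cold side (adiabatic exchanger): Q = ṁ_c·Cp_c·(T_c,out − T_c,in)
ṁ_c = 2981 / [2.26 × (4.91 − -18.5)] = 56.345 kg/min

ṁ_c = 56.3 kg/min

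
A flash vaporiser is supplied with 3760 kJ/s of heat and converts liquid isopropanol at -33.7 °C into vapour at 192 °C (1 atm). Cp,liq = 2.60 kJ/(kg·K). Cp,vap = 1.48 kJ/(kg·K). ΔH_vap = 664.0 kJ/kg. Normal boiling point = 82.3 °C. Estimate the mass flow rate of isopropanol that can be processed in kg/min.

Δh = 2.60×(82.3−-33.7) + 664.0 + 1.48×(192−82.3) = 1128 kJ/kg
Q = 3760 kJ/s = 3760 kJ/s = 225600 kJ/min
ṁ = Q/Δh = 225600 / 1128 = 200.01 kg/min

ṁ = 200 kg/min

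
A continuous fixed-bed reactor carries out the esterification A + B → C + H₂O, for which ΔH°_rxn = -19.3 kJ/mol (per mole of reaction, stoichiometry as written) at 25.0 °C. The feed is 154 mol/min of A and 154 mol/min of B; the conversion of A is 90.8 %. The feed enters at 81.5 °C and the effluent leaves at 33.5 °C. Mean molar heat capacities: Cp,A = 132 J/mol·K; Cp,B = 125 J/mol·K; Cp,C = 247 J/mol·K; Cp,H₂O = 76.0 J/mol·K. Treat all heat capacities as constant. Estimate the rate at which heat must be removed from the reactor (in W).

Extent of reaction ξ = 0.908 × 154 = 139.83 mol/min
Reaction term: ξ·ΔH°_rxn = 139.83 × -19.3 = -2698.8 kJ/min
Sensible, feed 81.5→25 °C: -2236.2 kJ/min
Outlet flows (mol/min): A 14.168, B 14.168, C 139.83, H₂O 139.83
Sensible, products 25→33.5 °C: 414.86 kJ/min
Q = ΔH = -4520.1 kJ/min = -75.334 kW
Heat removed = 75334 W

Q_out = 75300 W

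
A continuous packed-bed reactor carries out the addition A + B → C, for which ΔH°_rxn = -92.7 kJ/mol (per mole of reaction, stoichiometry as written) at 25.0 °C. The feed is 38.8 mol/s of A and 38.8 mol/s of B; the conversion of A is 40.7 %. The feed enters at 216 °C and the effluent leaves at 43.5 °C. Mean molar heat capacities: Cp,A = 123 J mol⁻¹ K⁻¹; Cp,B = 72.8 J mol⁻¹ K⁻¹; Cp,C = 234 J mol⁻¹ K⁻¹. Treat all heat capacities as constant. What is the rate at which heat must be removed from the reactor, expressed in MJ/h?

Extent of reaction ξ = 0.407 × 38.8 = 15.792 mol/s
Reaction term: ξ·ΔH°_rxn = 15.792 × -92.7 = -1463.9 kJ/s
Sensible, feed 216→25 °C: -1451 kJ/s
Outlet flows (mol/s): A 23.008, B 23.008, C 15.792
Sensible, products 25→43.5 °C: 151.71 kJ/s
Q = ΔH = -2763.2 kJ/s = -2763.2 kW
Heat removed = 9947.6 MJ/h

Q_out = 9950 MJ/h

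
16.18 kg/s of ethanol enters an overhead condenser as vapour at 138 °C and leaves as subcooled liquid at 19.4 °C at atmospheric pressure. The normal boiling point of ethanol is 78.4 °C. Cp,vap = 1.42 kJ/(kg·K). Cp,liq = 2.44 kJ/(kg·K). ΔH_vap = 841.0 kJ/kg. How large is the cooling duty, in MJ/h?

vapour 138→78.4 °C: -84.632 kJ/kg
condensation at 78.4 °C: -841 kJ/kg
liquid 78.4→19.4 °C: -143.96 kJ/kg
Δh = -84.632 + -841 + -143.96 = -1069.6 kJ/kg
Q = ṁ·Δh = 16.18 kg/s × -1069.6 kJ/kg = -17306 kJ/s
|Q| = 17306 kW = 62302 MJ/h

Q_c = 62300 MJ/h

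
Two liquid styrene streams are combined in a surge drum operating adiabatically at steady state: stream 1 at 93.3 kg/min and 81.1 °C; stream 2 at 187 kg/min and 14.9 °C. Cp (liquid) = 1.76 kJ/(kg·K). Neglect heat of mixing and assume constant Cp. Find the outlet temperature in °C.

T_out = 36.9 °C

No heat crosses the boundary, so H_out = H_in.
T_out = Σ ṁᵢCp,ᵢTᵢ / Σ ṁᵢCp,ᵢ
      = 18221 / 493.33 = 36.935 °C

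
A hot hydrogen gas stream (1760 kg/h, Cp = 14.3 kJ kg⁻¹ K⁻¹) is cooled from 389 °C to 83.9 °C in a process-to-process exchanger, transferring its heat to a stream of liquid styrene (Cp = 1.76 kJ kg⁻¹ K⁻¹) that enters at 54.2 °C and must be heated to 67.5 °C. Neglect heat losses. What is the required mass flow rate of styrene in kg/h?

ṁ_c = 328000 kg/h

Heat released by hot stream: Q = 1760 × 14.3 × (389 − 83.9) = 7.6788e+06 kJ/h
Energy balance on cold side (adiabatic exchanger): Q = ṁ_c·Cp_c·(T_c,out − T_c,in)
ṁ_c = 7.6788e+06 / [1.76 × (67.5 − 54.2)] = 328040 kg/h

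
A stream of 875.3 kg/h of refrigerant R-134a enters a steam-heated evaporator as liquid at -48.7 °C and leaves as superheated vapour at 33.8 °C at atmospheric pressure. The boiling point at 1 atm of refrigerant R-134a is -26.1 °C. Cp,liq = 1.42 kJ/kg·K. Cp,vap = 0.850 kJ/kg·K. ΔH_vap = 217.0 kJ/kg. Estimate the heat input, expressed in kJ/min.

liquid -48.7→-26.1 °C: 32.092 kJ/kg
vaporisation at -26.1 °C: 217 kJ/kg
vapour -26.1→33.8 °C: 50.915 kJ/kg
Δh = 32.092 + 217 + 50.915 = 300.01 kJ/kg
Q = ṁ·Δh = 875.3 kg/h × 300.01 kJ/kg = 262600 kJ/h
|Q| = 72.943 kW = 4376.6 kJ/min

Q = 4380 kJ/min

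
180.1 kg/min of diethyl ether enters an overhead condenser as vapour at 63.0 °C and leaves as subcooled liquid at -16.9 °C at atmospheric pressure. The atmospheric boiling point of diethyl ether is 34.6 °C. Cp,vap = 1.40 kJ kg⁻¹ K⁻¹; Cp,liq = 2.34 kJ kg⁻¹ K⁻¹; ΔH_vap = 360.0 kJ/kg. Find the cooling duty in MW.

vapour 63.0→34.6 °C: -39.76 kJ/kg
condensation at 34.6 °C: -360 kJ/kg
liquid 34.6→-16.9 °C: -120.51 kJ/kg
Δh = -39.76 + -360 + -120.51 = -520.27 kJ/kg
Q = ṁ·Δh = 180.1 kg/min × -520.27 kJ/kg = -93701 kJ/min
|Q| = 1561.7 kW = 1.5617 MW

Q_c = 1.56 MW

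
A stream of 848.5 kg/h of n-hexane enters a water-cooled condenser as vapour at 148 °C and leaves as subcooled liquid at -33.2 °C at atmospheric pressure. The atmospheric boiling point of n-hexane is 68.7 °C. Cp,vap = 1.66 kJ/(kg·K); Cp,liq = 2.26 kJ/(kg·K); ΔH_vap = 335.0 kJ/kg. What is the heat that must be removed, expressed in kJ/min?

Q_c = 9860 kJ/min

vapour 148→68.7 °C: -131.64 kJ/kg
condensation at 68.7 °C: -335 kJ/kg
liquid 68.7→-33.2 °C: -230.29 kJ/kg
Δh = -131.64 + -335 + -230.29 = -696.93 kJ/kg
Q = ṁ·Δh = 848.5 kg/h × -696.93 kJ/kg = -591350 kJ/h
|Q| = 164.26 kW = 9855.8 kJ/min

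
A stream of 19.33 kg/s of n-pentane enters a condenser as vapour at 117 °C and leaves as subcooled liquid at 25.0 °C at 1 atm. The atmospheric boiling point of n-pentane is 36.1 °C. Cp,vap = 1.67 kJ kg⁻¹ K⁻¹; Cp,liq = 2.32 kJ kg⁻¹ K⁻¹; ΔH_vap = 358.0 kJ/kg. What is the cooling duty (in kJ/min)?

Q_c = 602000 kJ/min

vapour 117→36.1 °C: -135.1 kJ/kg
condensation at 36.1 °C: -358 kJ/kg
liquid 36.1→25.0 °C: -25.752 kJ/kg
Δh = -135.1 + -358 + -25.752 = -518.86 kJ/kg
Q = ṁ·Δh = 19.33 kg/s × -518.86 kJ/kg = -10029 kJ/s
|Q| = 10029 kW = 601770 kJ/min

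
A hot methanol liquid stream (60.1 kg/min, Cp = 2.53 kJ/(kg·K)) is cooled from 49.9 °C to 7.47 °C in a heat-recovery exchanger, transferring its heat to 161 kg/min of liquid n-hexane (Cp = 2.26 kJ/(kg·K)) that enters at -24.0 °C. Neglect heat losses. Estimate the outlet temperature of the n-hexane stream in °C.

Heat released by hot stream: Q = 60.1 × 2.53 × (49.9 − 7.47) = 6451.6 kJ/min
Energy balance on cold side (adiabatic exchanger): Q = ṁ_c·Cp_c·(T_c,out − T_c,in)
T_c,out = -24.0 + 6451.6/(161 × 2.26) = -6.269 °C

T_c,out = -6.27 °C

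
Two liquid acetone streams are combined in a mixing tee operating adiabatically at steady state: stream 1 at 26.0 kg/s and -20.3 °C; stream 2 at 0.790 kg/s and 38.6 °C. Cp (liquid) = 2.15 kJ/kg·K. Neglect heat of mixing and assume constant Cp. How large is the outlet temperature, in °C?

No heat crosses the boundary, so H_out = H_in.
Σ ṁᵢCp,ᵢTᵢ = 26.0×2.15×-20.3 + 0.790×2.15×38.6 = -1069.2
Σ ṁᵢCp,ᵢ = 26.0×2.15 + 0.790×2.15 = 57.599
T_out = -1069.2 / 57.599 = -18.563 °C

T_out = -18.6 °C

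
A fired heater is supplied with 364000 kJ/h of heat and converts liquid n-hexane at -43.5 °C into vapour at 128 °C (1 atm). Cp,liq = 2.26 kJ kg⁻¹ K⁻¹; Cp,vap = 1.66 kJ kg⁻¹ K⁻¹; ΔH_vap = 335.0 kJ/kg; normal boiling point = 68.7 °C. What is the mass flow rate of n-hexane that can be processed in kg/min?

Δh = 2.26×(68.7−-43.5) + 335.0 + 1.66×(128−68.7) = 687.01 kJ/kg
Q = 364000 kJ/h = 101.11 kJ/s = 6066.7 kJ/min
ṁ = Q/Δh = 6066.7 / 687.01 = 8.8305 kg/min

ṁ = 8.83 kg/min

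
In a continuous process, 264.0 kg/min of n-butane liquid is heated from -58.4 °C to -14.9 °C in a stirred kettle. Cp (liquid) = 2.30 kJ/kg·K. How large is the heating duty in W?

Q = ṁ·Cp·ΔT = 264.0 × 2.30 × (-14.9 − -58.4) = 26413 kJ/min
Converting: 26413 / 60 s = 440.22 kW
Heating duty = 440220 W

Q = 440000 W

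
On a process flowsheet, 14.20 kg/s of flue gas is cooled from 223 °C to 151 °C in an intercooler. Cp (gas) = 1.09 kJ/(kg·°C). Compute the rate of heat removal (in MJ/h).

Q = ṁ·Cp·ΔT = 14.20 × 1.09 × (151 − 223) = -1114.4 kJ/s
Cooling duty = 4011.9 MJ/h

Q_c = 4010 MJ/h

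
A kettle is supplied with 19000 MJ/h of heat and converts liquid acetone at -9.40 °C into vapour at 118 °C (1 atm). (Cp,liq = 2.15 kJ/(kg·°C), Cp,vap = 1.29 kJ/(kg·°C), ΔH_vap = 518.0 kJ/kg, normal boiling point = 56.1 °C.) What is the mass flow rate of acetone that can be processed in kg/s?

ṁ = 7.14 kg/s

Δh = 2.15×(56.1−-9.40) + 518.0 + 1.29×(118−56.1) = 738.68 kJ/kg
Q = 19000 MJ/h = 5277.8 kJ/s = 5277.8 kJ/s
ṁ = Q/Δh = 5277.8 / 738.68 = 7.1449 kg/s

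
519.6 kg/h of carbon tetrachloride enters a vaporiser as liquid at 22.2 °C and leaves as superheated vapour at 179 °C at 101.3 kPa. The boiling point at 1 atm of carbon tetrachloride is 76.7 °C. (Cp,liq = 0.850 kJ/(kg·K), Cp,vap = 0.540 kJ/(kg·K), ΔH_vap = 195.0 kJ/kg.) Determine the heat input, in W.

Q = 42800 W

liquid 22.2→76.7 °C: 46.325 kJ/kg
vaporisation at 76.7 °C: 195 kJ/kg
vapour 76.7→179 °C: 55.242 kJ/kg
Δh = 46.325 + 195 + 55.242 = 296.57 kJ/kg
Q = ṁ·Δh = 519.6 kg/h × 296.57 kJ/kg = 154100 kJ/h
|Q| = 42.805 kW = 42805 W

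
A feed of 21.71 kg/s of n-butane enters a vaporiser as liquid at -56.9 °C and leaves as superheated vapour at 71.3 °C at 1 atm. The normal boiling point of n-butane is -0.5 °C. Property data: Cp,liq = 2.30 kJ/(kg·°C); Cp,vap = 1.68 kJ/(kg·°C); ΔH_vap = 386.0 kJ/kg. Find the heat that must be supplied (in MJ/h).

liquid -56.9→-0.5 °C: 129.72 kJ/kg
vaporisation at -0.5 °C: 386 kJ/kg
vapour -0.5→71.3 °C: 120.62 kJ/kg
Δh = 129.72 + 386 + 120.62 = 636.34 kJ/kg
Q = ṁ·Δh = 21.71 kg/s × 636.34 kJ/kg = 13815 kJ/s
|Q| = 13815 kW = 49734 MJ/h

Q = 49700 MJ/h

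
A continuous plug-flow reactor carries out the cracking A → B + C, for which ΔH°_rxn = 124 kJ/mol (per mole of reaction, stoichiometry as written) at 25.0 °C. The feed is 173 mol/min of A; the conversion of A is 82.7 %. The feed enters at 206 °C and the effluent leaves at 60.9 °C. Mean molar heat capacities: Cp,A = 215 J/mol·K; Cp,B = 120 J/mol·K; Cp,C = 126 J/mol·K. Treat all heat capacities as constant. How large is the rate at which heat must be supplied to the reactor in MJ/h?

Extent of reaction ξ = 0.827 × 173 = 143.07 mol/min
Reaction term: ξ·ΔH°_rxn = 143.07 × 124 = 17741 kJ/min
Sensible, feed 206→25 °C: -6732.3 kJ/min
Outlet flows (mol/min): A 29.929, B 143.07, C 143.07
Sensible, products 25→60.9 °C: 1494.5 kJ/min
Q = ΔH = 12503 kJ/min = 208.38 kW
Heat supplied = 750.18 MJ/h

Q_in = 750 MJ/h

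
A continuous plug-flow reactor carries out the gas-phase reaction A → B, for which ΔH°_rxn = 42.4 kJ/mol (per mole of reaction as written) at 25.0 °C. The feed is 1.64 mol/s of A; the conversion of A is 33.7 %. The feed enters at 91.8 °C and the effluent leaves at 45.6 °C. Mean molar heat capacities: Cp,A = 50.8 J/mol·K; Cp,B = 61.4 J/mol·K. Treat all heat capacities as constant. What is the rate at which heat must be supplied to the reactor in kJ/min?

Q_in = 1180 kJ/min

Extent of reaction ξ = 0.337 × 1.64 = 0.55268 mol/s
Reaction term: ξ·ΔH°_rxn = 0.55268 × 42.4 = 23.434 kJ/s
Sensible, feed 91.8→25 °C: -5.5652 kJ/s
Outlet flows (mol/s): A 1.0873, B 0.55268
Sensible, products 25→45.6 °C: 1.8369 kJ/s
Q = ΔH = 19.705 kJ/s = 19.705 kW
Heat supplied = 1182.3 kJ/min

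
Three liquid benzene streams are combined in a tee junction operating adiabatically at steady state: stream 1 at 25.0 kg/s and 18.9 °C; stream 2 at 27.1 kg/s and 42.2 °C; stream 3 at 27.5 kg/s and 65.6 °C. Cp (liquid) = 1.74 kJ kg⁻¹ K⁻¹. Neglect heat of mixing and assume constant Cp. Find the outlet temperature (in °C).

No heat crosses the boundary, so H_out = H_in.
Σ ṁᵢCp,ᵢTᵢ = 25.0×1.74×18.9 + 27.1×1.74×42.2 + 27.5×1.74×65.6 = 5951
Σ ṁᵢCp,ᵢ = 25.0×1.74 + 27.1×1.74 + 27.5×1.74 = 138.5
T_out = 5951 / 138.5 = 42.966 °C

T_out = 43.0 °C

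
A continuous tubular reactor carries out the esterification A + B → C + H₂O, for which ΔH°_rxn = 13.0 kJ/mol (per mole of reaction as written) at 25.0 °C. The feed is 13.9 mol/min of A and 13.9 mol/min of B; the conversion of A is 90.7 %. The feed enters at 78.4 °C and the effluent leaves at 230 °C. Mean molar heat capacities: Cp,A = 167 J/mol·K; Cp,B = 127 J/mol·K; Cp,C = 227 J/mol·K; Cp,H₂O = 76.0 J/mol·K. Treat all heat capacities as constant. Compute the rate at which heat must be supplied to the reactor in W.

Extent of reaction ξ = 0.907 × 13.9 = 12.607 mol/min
Reaction term: ξ·ΔH°_rxn = 12.607 × 13.0 = 163.89 kJ/min
Sensible, feed 78.4→25 °C: -218.22 kJ/min
Outlet flows (mol/min): A 1.2927, B 1.2927, C 12.607, H₂O 12.607
Sensible, products 25→230 °C: 861.01 kJ/min
Q = ΔH = 806.68 kJ/min = 13.445 kW
Heat supplied = 13445 W

Q_in = 13400 W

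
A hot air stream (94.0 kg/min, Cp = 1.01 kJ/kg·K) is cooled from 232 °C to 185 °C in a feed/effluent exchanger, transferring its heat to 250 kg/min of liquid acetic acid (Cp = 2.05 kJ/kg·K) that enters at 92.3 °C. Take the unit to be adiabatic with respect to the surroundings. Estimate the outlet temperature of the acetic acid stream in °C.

T_c,out = 101 °C

Heat released by hot stream: Q = 94.0 × 1.01 × (232 − 185) = 4462.2 kJ/min
Energy balance on cold side (adiabatic exchanger): Q = ṁ_c·Cp_c·(T_c,out − T_c,in)
T_c,out = 92.3 + 4462.2/(250 × 2.05) = 101.01 °C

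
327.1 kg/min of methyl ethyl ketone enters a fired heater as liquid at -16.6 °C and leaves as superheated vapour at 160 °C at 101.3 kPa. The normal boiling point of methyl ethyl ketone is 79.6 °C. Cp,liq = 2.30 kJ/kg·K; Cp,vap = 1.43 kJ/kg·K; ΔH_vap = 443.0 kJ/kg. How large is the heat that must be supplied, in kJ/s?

Q = 4250 kJ/s

liquid -16.6→79.6 °C: 221.26 kJ/kg
vaporisation at 79.6 °C: 443 kJ/kg
vapour 79.6→160 °C: 114.97 kJ/kg
Δh = 221.26 + 443 + 114.97 = 779.23 kJ/kg
Q = ṁ·Δh = 327.1 kg/min × 779.23 kJ/kg = 254890 kJ/min
|Q| = 4248.1 kW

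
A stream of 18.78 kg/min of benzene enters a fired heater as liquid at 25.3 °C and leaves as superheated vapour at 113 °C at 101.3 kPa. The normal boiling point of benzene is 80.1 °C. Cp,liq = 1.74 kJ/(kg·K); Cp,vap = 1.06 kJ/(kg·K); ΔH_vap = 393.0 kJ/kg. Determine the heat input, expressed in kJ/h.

Q = 590000 kJ/h

liquid 25.3→80.1 °C: 95.352 kJ/kg
vaporisation at 80.1 °C: 393 kJ/kg
vapour 80.1→113 °C: 34.874 kJ/kg
Δh = 95.352 + 393 + 34.874 = 523.23 kJ/kg
Q = ṁ·Δh = 18.78 kg/min × 523.23 kJ/kg = 9826.2 kJ/min
|Q| = 163.77 kW = 589570 kJ/h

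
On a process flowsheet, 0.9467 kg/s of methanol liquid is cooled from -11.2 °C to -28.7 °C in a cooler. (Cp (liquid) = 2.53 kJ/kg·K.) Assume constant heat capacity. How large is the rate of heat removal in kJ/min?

Q = ṁ·Cp·ΔT = 0.9467 × 2.53 × (-28.7 − -11.2) = -41.915 kJ/s
Cooling duty = 2514.9 kJ/min

Q_c = 2510 kJ/min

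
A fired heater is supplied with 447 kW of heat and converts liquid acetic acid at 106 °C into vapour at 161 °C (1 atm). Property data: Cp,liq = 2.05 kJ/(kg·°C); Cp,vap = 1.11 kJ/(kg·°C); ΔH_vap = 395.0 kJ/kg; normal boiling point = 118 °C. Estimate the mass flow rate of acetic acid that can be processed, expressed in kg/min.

ṁ = 57.4 kg/min

Δh = 2.05×(118−106) + 395.0 + 1.11×(161−118) = 467.33 kJ/kg
Q = 447 kW = 447 kJ/s = 26820 kJ/min
ṁ = Q/Δh = 26820 / 467.33 = 57.39 kg/min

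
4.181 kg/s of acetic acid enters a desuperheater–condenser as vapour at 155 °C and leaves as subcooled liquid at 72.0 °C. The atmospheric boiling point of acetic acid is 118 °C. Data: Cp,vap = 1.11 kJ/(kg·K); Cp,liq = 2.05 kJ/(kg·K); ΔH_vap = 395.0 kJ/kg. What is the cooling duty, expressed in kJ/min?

Q_c = 133000 kJ/min

vapour 155→118 °C: -41.07 kJ/kg
condensation at 118 °C: -395 kJ/kg
liquid 118→72.0 °C: -94.3 kJ/kg
Δh = -41.07 + -395 + -94.3 = -530.37 kJ/kg
Q = ṁ·Δh = 4.181 kg/s × -530.37 kJ/kg = -2217.5 kJ/s
|Q| = 2217.5 kW = 133050 kJ/min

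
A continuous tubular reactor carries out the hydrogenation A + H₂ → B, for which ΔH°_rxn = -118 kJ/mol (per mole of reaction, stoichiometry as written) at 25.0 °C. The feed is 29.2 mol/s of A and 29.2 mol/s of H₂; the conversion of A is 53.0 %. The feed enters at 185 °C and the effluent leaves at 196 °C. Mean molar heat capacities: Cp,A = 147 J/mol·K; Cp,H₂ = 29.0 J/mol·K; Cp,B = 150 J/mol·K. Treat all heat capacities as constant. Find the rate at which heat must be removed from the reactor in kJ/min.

Q_out = 110000 kJ/min

Extent of reaction ξ = 0.530 × 29.2 = 15.476 mol/s
Reaction term: ξ·ΔH°_rxn = 15.476 × -118 = -1826.2 kJ/s
Sensible, feed 185→25 °C: -822.27 kJ/s
Outlet flows (mol/s): A 13.724, H₂ 13.724, B 15.476
Sensible, products 25→196 °C: 810 kJ/s
Q = ΔH = -1838.4 kJ/s = -1838.4 kW
Heat removed = 110310 kJ/min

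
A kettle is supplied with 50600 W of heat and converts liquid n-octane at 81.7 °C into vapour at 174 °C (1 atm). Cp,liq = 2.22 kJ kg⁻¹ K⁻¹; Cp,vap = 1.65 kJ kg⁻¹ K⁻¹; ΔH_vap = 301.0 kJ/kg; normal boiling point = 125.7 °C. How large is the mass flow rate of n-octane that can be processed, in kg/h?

Δh = 2.22×(125.7−81.7) + 301.0 + 1.65×(174−125.7) = 478.38 kJ/kg
Q = 50600 W = 50.6 kJ/s = 182160 kJ/h
ṁ = Q/Δh = 182160 / 478.38 = 380.79 kg/h

ṁ = 381 kg/h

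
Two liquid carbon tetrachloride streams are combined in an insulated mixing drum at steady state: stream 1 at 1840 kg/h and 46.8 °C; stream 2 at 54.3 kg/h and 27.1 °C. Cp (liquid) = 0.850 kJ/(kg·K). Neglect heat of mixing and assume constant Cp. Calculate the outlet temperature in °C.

T_out = 46.2 °C

Adiabatic, steady state ⇒ Σ ṁᵢCp,ᵢ(T_out − Tᵢ) = 0
Σ ṁᵢCp,ᵢTᵢ = 1840×0.850×46.8 + 54.3×0.850×27.1 = 74446
Σ ṁᵢCp,ᵢ = 1840×0.850 + 54.3×0.850 = 1610.2
T_out = 74446 / 1610.2 = 46.235 °C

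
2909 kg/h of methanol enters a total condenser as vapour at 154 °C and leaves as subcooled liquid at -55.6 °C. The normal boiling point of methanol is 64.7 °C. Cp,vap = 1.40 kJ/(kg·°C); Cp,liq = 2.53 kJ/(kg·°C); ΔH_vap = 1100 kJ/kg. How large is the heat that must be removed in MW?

Q_c = 1.24 MW

vapour 154→64.7 °C: -125.02 kJ/kg
condensation at 64.7 °C: -1100 kJ/kg
liquid 64.7→-55.6 °C: -304.36 kJ/kg
Δh = -125.02 + -1100 + -304.36 = -1529.4 kJ/kg
Q = ṁ·Δh = 2909 kg/h × -1529.4 kJ/kg = -4.449e+06 kJ/h
|Q| = 1235.8 kW = 1.2358 MW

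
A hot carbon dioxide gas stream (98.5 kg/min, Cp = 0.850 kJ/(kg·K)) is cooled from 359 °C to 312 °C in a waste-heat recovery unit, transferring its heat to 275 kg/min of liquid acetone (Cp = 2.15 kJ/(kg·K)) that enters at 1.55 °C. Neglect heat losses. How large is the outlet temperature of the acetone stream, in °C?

Heat released by hot stream: Q = 98.5 × 0.850 × (359 − 312) = 3935.1 kJ/min
Energy balance on cold side (adiabatic exchanger): Q = ṁ_c·Cp_c·(T_c,out − T_c,in)
T_c,out = 1.55 + 3935.1/(275 × 2.15) = 8.2055 °C

T_c,out = 8.21 °C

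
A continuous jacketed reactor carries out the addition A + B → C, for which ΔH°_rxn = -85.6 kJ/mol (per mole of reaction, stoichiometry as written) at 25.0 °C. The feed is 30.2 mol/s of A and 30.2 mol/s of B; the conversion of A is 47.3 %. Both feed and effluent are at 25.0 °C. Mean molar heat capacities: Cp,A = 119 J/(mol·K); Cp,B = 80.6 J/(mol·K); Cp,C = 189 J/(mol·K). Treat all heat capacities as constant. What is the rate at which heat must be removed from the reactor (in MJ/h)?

Extent of reaction ξ = 0.473 × 30.2 = 14.285 mol/s
Reaction term: ξ·ΔH°_rxn = 14.285 × -85.6 = -1222.8 kJ/s
Q = ΔH = -1222.8 kJ/s = -1222.8 kW
Heat removed = 4401.9 MJ/h

Q_out = 4400 MJ/h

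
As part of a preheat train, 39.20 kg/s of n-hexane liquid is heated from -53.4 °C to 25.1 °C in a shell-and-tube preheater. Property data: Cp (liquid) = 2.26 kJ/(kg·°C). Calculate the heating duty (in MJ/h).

Q = 25000 MJ/h

Q = ṁ·Cp·ΔT = 39.20 × 2.26 × (25.1 − -53.4) = 6954.5 kJ/s
Heating duty = 25036 MJ/h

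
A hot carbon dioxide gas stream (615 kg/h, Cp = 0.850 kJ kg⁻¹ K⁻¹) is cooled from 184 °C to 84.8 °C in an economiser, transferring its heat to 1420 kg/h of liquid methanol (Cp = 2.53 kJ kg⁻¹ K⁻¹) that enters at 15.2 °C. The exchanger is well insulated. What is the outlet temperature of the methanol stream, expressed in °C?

Heat released by hot stream: Q = 615 × 0.850 × (184 − 84.8) = 51857 kJ/h
Energy balance on cold side (adiabatic exchanger): Q = ṁ_c·Cp_c·(T_c,out − T_c,in)
T_c,out = 15.2 + 51857/(1420 × 2.53) = 29.634 °C

T_c,out = 29.6 °C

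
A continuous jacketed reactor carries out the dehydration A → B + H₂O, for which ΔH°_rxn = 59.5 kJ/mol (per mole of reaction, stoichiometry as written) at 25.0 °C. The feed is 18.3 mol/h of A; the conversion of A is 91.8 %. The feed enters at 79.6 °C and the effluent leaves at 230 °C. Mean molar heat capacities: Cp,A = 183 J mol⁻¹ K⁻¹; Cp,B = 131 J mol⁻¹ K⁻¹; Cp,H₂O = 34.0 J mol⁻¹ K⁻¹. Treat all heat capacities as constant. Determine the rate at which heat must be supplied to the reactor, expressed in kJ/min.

Extent of reaction ξ = 0.918 × 18.3 = 16.799 mol/h
Reaction term: ξ·ΔH°_rxn = 16.799 × 59.5 = 999.56 kJ/h
Sensible, feed 79.6→25 °C: -182.85 kJ/h
Outlet flows (mol/h): A 1.5006, B 16.799, H₂O 16.799
Sensible, products 25→230 °C: 624.53 kJ/h
Q = ΔH = 1441.2 kJ/h = 0.40035 kW
Heat supplied = 24.021 kJ/min

Q_in = 24.0 kJ/min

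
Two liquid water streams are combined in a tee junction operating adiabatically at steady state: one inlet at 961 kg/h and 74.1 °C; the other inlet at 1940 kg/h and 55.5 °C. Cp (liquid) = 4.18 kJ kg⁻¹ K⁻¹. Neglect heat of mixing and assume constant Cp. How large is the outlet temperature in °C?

T_out = 61.7 °C

No heat crosses the boundary, so H_out = H_in.
T_out = Σ ṁᵢCp,ᵢTᵢ / Σ ṁᵢCp,ᵢ
      = 747720 / 12126 = 61.662 °C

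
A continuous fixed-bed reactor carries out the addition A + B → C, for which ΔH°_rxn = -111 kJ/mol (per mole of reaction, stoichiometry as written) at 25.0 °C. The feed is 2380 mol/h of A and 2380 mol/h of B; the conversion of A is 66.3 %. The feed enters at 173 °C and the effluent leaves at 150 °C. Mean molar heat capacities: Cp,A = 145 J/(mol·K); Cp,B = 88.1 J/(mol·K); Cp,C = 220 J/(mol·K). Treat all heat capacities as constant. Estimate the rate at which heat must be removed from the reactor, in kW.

Q_out = 52.9 kW

Extent of reaction ξ = 0.663 × 2380 = 1577.9 mol/h
Reaction term: ξ·ΔH°_rxn = 1577.9 × -111 = -175150 kJ/h
Sensible, feed 173→25 °C: -82107 kJ/h
Outlet flows (mol/h): A 802.06, B 802.06, C 1577.9
Sensible, products 25→150 °C: 66763 kJ/h
Q = ΔH = -190500 kJ/h = -52.915 kW
Heat removed = 52.915 kW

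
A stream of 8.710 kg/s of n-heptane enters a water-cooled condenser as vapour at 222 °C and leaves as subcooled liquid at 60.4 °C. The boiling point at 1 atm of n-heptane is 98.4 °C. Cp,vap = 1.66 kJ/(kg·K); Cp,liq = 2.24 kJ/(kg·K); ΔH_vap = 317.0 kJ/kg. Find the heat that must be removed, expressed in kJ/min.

Q_c = 317000 kJ/min

vapour 222→98.4 °C: -205.18 kJ/kg
condensation at 98.4 °C: -317 kJ/kg
liquid 98.4→60.4 °C: -85.12 kJ/kg
Δh = -205.18 + -317 + -85.12 = -607.3 kJ/kg
Q = ṁ·Δh = 8.710 kg/s × -607.3 kJ/kg = -5289.5 kJ/s
|Q| = 5289.5 kW = 317370 kJ/min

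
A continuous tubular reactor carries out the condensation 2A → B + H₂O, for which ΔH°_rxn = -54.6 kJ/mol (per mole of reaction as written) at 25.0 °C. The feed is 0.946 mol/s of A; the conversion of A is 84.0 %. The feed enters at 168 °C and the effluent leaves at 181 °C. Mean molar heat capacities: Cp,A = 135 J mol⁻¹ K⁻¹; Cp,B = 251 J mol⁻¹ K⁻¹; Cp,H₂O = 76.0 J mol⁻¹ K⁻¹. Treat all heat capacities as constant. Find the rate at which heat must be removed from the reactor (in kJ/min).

Q_out = 990 kJ/min

Extent of reaction ξ = 0.840 × 0.946 / 2 = 0.39732 mol/s
Reaction term: ξ·ΔH°_rxn = 0.39732 × -54.6 = -21.694 kJ/s
Sensible, feed 168→25 °C: -18.263 kJ/s
Outlet flows (mol/s): A 0.15136, B 0.39732, H₂O 0.39732
Sensible, products 25→181 °C: 23.456 kJ/s
Q = ΔH = -16.5 kJ/s = -16.5 kW
Heat removed = 990.03 kJ/min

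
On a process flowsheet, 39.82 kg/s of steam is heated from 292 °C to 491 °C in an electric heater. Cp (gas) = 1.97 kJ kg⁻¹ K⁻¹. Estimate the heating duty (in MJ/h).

Q = 56200 MJ/h

Q = ṁ·Cp·ΔT = 39.82 × 1.97 × (491 − 292) = 15611 kJ/s
Heating duty = 56198 MJ/h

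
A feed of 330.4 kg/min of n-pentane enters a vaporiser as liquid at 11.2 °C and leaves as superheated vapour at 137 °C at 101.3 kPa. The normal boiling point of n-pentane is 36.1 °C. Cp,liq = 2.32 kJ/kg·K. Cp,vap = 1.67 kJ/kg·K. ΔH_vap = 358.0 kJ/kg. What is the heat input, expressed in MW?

Q = 3.22 MW

liquid 11.2→36.1 °C: 57.768 kJ/kg
vaporisation at 36.1 °C: 358 kJ/kg
vapour 36.1→137 °C: 168.5 kJ/kg
Δh = 57.768 + 358 + 168.5 = 584.27 kJ/kg
Q = ṁ·Δh = 330.4 kg/min × 584.27 kJ/kg = 193040 kJ/min
|Q| = 3217.4 kW = 3.2174 MW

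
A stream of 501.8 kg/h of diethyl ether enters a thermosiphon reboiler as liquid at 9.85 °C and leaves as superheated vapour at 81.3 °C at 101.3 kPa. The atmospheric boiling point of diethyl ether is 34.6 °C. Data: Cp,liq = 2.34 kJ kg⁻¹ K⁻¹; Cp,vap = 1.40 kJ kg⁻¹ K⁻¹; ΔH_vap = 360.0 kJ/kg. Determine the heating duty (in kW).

Q = 67.4 kW

liquid 9.85→34.6 °C: 57.915 kJ/kg
vaporisation at 34.6 °C: 360 kJ/kg
vapour 34.6→81.3 °C: 65.38 kJ/kg
Δh = 57.915 + 360 + 65.38 = 483.3 kJ/kg
Q = ṁ·Δh = 501.8 kg/h × 483.3 kJ/kg = 242520 kJ/h
|Q| = 67.366 kW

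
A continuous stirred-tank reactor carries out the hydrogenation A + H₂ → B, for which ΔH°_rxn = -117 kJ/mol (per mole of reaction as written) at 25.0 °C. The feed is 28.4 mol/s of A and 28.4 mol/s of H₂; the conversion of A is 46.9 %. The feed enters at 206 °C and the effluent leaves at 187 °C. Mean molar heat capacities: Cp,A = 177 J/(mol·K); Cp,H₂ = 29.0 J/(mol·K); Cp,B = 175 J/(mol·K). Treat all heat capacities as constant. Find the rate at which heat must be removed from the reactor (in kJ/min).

Q_out = 104000 kJ/min

Extent of reaction ξ = 0.469 × 28.4 = 13.32 mol/s
Reaction term: ξ·ΔH°_rxn = 13.32 × -117 = -1558.4 kJ/s
Sensible, feed 206→25 °C: -1058.9 kJ/s
Outlet flows (mol/s): A 15.08, H₂ 15.08, B 13.32
Sensible, products 25→187 °C: 880.87 kJ/s
Q = ΔH = -1736.4 kJ/s = -1736.4 kW
Heat removed = 104190 kJ/min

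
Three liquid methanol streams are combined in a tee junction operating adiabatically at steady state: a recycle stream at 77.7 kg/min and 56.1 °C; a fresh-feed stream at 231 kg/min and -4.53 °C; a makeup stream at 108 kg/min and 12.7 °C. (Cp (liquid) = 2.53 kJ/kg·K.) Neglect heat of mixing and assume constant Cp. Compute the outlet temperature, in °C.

Energy balance with Q = 0: Σ ṁᵢCp,ᵢ(T_out − Tᵢ) = 0
T_out = Σ ṁᵢCp,ᵢTᵢ / Σ ṁᵢCp,ᵢ
      = 11851 / 1054.3 = 11.241 °C

T_out = 11.2 °C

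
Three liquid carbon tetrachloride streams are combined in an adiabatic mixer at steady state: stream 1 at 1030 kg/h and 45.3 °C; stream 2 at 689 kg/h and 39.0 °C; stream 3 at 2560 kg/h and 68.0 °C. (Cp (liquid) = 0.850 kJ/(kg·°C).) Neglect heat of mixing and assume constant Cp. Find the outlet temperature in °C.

Adiabatic, steady state ⇒ Σ ṁᵢCp,ᵢ(T_out − Tᵢ) = 0
Σ ṁᵢCp,ᵢTᵢ = 1030×0.850×45.3 + 689×0.850×39.0 + 2560×0.850×68.0 = 210470
Σ ṁᵢCp,ᵢ = 1030×0.850 + 689×0.850 + 2560×0.850 = 3637.2
T_out = 210470 / 3637.2 = 57.866 °C

T_out = 57.9 °C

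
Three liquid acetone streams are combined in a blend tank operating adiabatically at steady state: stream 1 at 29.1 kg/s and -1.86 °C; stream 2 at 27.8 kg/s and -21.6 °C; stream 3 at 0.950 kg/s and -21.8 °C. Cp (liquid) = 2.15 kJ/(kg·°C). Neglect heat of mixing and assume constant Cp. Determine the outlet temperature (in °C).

Energy balance with Q = 0: Σ ṁᵢCp,ᵢ(T_out − Tᵢ) = 0
Σ ṁᵢCp,ᵢTᵢ = 29.1×2.15×-1.86 + 27.8×2.15×-21.6 + 0.950×2.15×-21.8 = -1451.9
Σ ṁᵢCp,ᵢ = 29.1×2.15 + 27.8×2.15 + 0.950×2.15 = 124.38
T_out = -1451.9 / 124.38 = -11.674 °C

T_out = -11.7 °C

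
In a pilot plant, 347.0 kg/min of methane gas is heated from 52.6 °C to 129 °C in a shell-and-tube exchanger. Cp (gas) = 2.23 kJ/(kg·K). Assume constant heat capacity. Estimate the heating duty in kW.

Q = ṁ·Cp·ΔT = 347.0 × 2.23 × (129 − 52.6) = 59119 kJ/min
Converting: 59119 / 60 s = 985.32 kW

Q = 985 kW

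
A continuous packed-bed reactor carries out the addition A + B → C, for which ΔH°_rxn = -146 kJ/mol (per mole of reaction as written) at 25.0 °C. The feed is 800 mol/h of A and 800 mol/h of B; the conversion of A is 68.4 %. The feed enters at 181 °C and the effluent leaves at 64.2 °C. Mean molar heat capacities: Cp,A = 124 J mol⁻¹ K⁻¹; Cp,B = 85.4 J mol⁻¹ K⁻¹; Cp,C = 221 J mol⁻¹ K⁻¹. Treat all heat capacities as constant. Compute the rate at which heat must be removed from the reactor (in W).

Extent of reaction ξ = 0.684 × 800 = 547.2 mol/h
Reaction term: ξ·ΔH°_rxn = 547.2 × -146 = -79891 kJ/h
Sensible, feed 181→25 °C: -26133 kJ/h
Outlet flows (mol/h): A 252.8, B 252.8, C 547.2
Sensible, products 25→64.2 °C: 6815.6 kJ/h
Q = ΔH = -99209 kJ/h = -27.558 kW
Heat removed = 27558 W

Q_out = 27600 W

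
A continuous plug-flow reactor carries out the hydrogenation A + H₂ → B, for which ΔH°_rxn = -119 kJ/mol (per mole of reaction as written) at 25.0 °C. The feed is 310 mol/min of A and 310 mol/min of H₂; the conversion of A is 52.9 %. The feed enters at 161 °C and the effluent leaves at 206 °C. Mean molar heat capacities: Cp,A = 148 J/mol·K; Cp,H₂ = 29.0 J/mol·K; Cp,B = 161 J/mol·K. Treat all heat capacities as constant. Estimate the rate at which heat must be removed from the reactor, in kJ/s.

Q_out = 292 kJ/s

Extent of reaction ξ = 0.529 × 310 = 163.99 mol/min
Reaction term: ξ·ΔH°_rxn = 163.99 × -119 = -19515 kJ/min
Sensible, feed 161→25 °C: -7462.3 kJ/min
Outlet flows (mol/min): A 146.01, H₂ 146.01, B 163.99
Sensible, products 25→206 °C: 9456.6 kJ/min
Q = ΔH = -17521 kJ/min = -292.01 kW
Heat removed = 292.01 kJ/s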